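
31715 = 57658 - 25943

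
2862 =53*54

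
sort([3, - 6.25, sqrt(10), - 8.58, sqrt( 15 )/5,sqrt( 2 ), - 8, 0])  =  [ - 8.58,  -  8,-6.25,0, sqrt ( 15)/5,sqrt( 2),3,sqrt( 10) ] 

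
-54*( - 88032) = 4753728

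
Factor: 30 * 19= 2^1 * 3^1*5^1* 19^1 = 570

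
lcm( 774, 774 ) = 774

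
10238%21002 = 10238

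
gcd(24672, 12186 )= 6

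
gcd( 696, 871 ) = 1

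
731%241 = 8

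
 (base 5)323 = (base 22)40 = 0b1011000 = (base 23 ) 3J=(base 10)88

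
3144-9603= - 6459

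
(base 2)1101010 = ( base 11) 97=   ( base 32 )3a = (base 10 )106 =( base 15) 71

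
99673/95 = 1049  +  18/95  =  1049.19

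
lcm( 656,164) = 656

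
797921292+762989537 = 1560910829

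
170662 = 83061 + 87601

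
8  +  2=10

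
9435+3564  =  12999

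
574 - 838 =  - 264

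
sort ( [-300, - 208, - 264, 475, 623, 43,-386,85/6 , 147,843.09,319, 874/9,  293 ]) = [ - 386, - 300, - 264, - 208,85/6,43,874/9, 147,293, 319,  475,  623,843.09 ] 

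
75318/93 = 25106/31 = 809.87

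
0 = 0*2233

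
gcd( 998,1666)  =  2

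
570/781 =570/781 = 0.73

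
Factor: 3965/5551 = 5^1*7^ ( - 1)  =  5/7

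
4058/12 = 2029/6 = 338.17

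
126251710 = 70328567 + 55923143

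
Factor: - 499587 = -3^1*11^1 * 15139^1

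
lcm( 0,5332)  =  0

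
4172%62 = 18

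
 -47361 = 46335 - 93696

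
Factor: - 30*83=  - 2^1*3^1 * 5^1* 83^1 = - 2490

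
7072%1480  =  1152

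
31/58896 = 31/58896 = 0.00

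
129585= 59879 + 69706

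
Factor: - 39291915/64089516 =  - 13097305/21363172 = - 2^( - 2)*5^1 * 13^1*201497^1 * 5340793^( - 1)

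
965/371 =2  +  223/371  =  2.60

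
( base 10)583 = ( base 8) 1107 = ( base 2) 1001000111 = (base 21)16g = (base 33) HM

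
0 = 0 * 296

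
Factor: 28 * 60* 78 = 2^5 * 3^2 * 5^1*7^1* 13^1=131040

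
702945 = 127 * 5535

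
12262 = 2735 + 9527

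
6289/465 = 6289/465 = 13.52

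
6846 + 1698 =8544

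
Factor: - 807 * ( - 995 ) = 802965 = 3^1*5^1*199^1*269^1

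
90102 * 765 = 68928030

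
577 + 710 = 1287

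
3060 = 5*612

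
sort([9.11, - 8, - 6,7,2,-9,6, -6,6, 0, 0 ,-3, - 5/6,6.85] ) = [ - 9, - 8,-6, - 6, - 3, - 5/6, 0 , 0,2, 6, 6, 6.85,7, 9.11]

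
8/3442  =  4/1721 = 0.00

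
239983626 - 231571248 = 8412378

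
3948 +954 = 4902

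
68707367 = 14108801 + 54598566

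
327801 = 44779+283022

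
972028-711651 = 260377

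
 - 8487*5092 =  - 43215804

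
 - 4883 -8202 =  - 13085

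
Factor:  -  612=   -  2^2* 3^2*17^1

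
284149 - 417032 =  - 132883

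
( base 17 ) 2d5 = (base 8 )1444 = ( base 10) 804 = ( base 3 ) 1002210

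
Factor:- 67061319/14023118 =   -  2^(-1 )*3^1 * 13^1*113^1* 15217^1 * 7011559^( - 1 )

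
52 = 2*26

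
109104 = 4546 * 24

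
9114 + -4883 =4231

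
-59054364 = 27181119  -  86235483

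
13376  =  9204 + 4172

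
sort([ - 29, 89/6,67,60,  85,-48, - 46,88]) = [ - 48,- 46, - 29, 89/6 , 60, 67, 85, 88]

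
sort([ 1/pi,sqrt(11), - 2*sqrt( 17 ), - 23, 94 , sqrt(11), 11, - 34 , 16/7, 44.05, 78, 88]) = [  -  34,-23,  -  2*sqrt ( 17),1/pi , 16/7, sqrt(11),sqrt(11),11, 44.05,  78, 88, 94] 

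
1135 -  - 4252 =5387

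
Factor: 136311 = 3^1*7^1*6491^1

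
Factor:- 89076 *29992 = -2671567392 = - 2^5*3^1*13^1*23^1*163^1*571^1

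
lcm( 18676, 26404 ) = 765716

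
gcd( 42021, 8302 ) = 7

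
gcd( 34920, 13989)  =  3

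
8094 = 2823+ 5271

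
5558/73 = 76 + 10/73 = 76.14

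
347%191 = 156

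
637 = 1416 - 779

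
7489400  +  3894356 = 11383756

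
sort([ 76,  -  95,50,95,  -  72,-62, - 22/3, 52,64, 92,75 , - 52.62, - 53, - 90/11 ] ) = [ -95 ,  -  72,-62, - 53, - 52.62, - 90/11, - 22/3,50,52,64,75,76 , 92, 95]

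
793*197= 156221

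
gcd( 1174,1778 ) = 2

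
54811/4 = 54811/4 = 13702.75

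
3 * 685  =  2055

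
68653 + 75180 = 143833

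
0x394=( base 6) 4124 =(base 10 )916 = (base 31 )th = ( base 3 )1020221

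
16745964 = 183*91508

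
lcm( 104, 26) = 104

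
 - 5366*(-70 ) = 375620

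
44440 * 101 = 4488440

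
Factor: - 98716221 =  - 3^2 *73^1*97^1*1549^1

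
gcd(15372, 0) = 15372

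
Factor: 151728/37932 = 4= 2^2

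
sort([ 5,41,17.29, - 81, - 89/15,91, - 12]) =[-81,-12, - 89/15,5, 17.29,41,  91 ]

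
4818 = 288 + 4530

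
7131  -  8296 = -1165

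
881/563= 881/563 =1.56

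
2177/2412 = 2177/2412 = 0.90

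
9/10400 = 9/10400=0.00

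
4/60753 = 4/60753= 0.00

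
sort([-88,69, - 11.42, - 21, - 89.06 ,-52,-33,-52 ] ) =[ - 89.06, - 88, - 52, - 52, - 33 , - 21, - 11.42, 69]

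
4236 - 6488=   -  2252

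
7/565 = 7/565 = 0.01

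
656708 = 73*8996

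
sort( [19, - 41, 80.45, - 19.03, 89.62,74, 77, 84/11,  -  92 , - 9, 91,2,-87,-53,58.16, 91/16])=[-92, - 87, - 53, - 41,-19.03, - 9, 2, 91/16, 84/11,19,58.16,  74, 77, 80.45, 89.62, 91]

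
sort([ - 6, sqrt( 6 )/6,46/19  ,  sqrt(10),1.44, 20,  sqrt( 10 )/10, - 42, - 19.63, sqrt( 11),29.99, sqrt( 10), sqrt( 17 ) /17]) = [ - 42,-19.63,- 6,sqrt( 17)/17, sqrt( 10 ) /10, sqrt( 6)/6, 1.44 , 46/19,sqrt(10), sqrt( 10),sqrt( 11 ), 20, 29.99 ]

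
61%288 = 61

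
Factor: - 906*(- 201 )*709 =2^1*3^2*67^1*151^1*709^1 = 129113154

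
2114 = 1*2114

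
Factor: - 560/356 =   -  140/89  =  - 2^2*5^1 * 7^1*89^(-1)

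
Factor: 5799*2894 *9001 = 2^1*3^1* 1447^1*1933^1*9001^1 = 151057536306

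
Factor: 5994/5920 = 2^( -4)*3^4*5^( - 1) = 81/80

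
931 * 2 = 1862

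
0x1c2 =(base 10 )450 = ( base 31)EG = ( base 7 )1212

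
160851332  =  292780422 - 131929090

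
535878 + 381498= 917376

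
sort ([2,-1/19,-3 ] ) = [ - 3,-1/19,2 ]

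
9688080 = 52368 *185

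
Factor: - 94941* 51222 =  - 2^1*3^3*7^1*11^1 * 137^1*8537^1 = - 4863067902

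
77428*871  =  67439788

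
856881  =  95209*9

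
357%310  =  47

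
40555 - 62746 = -22191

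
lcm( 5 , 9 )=45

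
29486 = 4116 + 25370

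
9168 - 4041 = 5127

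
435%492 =435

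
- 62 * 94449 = -5855838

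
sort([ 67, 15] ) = [ 15,67] 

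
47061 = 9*5229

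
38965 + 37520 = 76485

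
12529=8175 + 4354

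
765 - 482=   283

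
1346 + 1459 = 2805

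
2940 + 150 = 3090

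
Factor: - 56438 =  - 2^1*28219^1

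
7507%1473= 142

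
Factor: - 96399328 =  - 2^5*3012479^1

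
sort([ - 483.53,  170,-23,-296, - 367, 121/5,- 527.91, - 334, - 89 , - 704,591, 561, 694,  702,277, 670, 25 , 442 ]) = [ - 704 , - 527.91, - 483.53, - 367, - 334,- 296,-89, - 23, 121/5,25,170,277, 442,561, 591, 670 , 694, 702]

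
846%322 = 202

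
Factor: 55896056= 2^3*97^1*72031^1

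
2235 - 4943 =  - 2708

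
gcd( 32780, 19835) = 5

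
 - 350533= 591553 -942086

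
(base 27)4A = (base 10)118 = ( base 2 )1110110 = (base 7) 226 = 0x76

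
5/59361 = 5/59361 = 0.00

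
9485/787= 12 + 41/787 = 12.05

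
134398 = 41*3278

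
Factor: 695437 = 79^1*  8803^1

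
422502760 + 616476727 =1038979487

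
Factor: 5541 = 3^1*1847^1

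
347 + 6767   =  7114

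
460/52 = 8 + 11/13  =  8.85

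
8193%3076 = 2041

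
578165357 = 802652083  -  224486726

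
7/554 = 7/554 = 0.01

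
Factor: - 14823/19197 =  - 61^1*79^ ( - 1 )  =  - 61/79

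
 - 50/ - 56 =25/28 = 0.89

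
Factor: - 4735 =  - 5^1*947^1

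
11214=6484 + 4730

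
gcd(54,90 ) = 18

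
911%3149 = 911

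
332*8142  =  2703144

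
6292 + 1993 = 8285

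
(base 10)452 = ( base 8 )704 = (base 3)121202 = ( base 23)jf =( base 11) 381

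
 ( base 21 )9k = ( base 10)209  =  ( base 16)D1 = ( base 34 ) 65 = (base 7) 416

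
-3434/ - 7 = 3434/7 = 490.57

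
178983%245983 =178983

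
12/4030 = 6/2015 = 0.00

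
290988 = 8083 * 36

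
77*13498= 1039346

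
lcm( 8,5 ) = 40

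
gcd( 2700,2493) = 9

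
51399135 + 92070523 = 143469658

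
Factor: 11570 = 2^1*5^1*13^1  *89^1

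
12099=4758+7341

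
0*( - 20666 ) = 0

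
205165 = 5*41033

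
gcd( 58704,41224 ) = 8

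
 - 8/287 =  - 8/287 =-  0.03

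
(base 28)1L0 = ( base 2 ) 10101011100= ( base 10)1372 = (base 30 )1FM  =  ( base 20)38C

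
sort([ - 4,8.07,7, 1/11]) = [ - 4, 1/11, 7,8.07]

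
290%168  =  122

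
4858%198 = 106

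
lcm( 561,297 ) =5049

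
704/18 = 352/9 =39.11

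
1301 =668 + 633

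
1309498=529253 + 780245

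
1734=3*578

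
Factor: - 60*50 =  - 2^3*3^1* 5^3= - 3000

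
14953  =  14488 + 465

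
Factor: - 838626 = -2^1*3^1*23^1*59^1*103^1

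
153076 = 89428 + 63648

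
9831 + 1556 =11387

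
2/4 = 1/2 = 0.50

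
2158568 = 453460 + 1705108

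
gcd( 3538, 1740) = 58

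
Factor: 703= 19^1*  37^1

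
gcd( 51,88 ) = 1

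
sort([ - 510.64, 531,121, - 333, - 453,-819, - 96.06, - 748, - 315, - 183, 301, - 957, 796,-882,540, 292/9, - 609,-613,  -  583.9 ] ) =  [ - 957, - 882, - 819, - 748, - 613, - 609, - 583.9, - 510.64, - 453, - 333, - 315, - 183, - 96.06, 292/9, 121,301,531,  540, 796 ] 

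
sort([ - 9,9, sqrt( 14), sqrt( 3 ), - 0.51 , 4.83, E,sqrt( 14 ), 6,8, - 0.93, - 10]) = [ - 10, - 9, - 0.93, - 0.51, sqrt (3 ), E, sqrt ( 14 ),sqrt(14 ),  4.83,  6, 8,9 ]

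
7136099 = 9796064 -2659965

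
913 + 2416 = 3329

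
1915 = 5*383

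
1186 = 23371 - 22185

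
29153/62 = 470 + 13/62 = 470.21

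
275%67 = 7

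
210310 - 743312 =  - 533002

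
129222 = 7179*18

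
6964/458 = 3482/229  =  15.21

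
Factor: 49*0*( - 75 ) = 0^1 =0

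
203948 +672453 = 876401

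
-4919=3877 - 8796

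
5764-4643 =1121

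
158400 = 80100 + 78300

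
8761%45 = 31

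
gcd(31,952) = 1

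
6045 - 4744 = 1301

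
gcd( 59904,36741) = 3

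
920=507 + 413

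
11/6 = 1 + 5/6 = 1.83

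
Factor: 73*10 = 730 = 2^1 * 5^1*73^1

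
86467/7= 86467/7=12352.43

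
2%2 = 0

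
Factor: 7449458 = 2^1*59^1*63131^1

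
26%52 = 26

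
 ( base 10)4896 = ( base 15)16B6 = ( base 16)1320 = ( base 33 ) 4GC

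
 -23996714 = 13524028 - 37520742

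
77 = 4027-3950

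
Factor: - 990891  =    -  3^2 * 11^1*10009^1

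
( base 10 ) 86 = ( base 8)126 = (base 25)3B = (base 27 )35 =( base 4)1112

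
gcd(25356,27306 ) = 6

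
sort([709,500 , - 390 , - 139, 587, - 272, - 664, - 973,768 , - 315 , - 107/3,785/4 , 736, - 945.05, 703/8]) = [ - 973, - 945.05, - 664, - 390, - 315, - 272, - 139 , - 107/3 , 703/8, 785/4,  500,587,709 , 736 , 768]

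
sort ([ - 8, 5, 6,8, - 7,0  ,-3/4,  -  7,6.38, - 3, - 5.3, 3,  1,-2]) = [ - 8, - 7, - 7,-5.3, - 3, - 2,  -  3/4, 0,  1,3,5, 6,6.38, 8] 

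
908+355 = 1263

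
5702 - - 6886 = 12588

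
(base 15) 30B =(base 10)686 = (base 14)370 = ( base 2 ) 1010101110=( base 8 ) 1256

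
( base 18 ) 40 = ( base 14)52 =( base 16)48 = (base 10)72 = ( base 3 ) 2200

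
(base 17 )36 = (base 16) 39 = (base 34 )1n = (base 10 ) 57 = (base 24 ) 29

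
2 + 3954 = 3956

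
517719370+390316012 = 908035382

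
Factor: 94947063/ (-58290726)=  - 2^( - 1)*13^( - 1) *31^(- 1) *227^1*24107^(-1)*139423^1 = -31649021/19430242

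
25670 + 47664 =73334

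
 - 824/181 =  - 824/181= - 4.55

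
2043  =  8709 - 6666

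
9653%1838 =463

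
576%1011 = 576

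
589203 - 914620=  - 325417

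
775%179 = 59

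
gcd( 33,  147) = 3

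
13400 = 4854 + 8546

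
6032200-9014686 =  - 2982486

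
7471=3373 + 4098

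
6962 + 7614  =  14576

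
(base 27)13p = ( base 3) 1010221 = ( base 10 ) 835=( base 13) 4c3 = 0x343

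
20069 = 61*329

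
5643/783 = 209/29  =  7.21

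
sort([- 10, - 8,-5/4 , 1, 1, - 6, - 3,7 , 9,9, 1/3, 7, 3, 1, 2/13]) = [ - 10, - 8, - 6, - 3, -5/4,2/13, 1/3, 1, 1,  1, 3,7, 7,  9, 9] 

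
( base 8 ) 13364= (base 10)5876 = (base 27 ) 81h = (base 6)43112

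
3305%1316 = 673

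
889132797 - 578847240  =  310285557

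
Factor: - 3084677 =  - 563^1*5479^1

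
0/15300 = 0  =  0.00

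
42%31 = 11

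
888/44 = 222/11 = 20.18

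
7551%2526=2499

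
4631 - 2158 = 2473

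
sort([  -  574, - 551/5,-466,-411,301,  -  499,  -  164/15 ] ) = [ - 574,  -  499, - 466,  -  411, - 551/5, -164/15, 301 ] 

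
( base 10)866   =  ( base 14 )45c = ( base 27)152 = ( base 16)362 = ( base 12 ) 602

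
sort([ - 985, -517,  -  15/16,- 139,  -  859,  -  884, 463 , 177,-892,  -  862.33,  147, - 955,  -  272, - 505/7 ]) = [- 985, -955, - 892,- 884, - 862.33,  -  859,  -  517,-272,-139,  -  505/7, - 15/16,147,177,463 ] 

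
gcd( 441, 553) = 7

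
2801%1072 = 657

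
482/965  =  482/965  =  0.50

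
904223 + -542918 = 361305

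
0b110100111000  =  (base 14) 133a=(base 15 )1009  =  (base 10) 3384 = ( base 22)6LI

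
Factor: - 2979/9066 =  - 2^( - 1)*3^1*331^1 *1511^( - 1)= - 993/3022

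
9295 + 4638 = 13933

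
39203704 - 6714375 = 32489329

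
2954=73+2881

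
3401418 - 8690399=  - 5288981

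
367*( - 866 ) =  - 317822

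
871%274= 49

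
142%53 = 36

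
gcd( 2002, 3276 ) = 182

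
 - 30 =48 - 78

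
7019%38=27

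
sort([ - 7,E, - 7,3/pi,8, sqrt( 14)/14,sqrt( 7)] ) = [ - 7, - 7,sqrt( 14)/14,3/pi,sqrt( 7),E,8 ] 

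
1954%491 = 481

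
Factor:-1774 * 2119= - 2^1*13^1*163^1*887^1 = - 3759106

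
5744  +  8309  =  14053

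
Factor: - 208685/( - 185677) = 5^1 * 41737^1*185677^ ( - 1 ) 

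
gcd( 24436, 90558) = 2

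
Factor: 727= 727^1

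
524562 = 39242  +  485320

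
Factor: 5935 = 5^1*1187^1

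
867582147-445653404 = 421928743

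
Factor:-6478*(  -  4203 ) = 2^1*3^2*41^1*79^1*467^1 = 27227034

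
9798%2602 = 1992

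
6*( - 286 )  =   - 1716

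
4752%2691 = 2061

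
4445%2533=1912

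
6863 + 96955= 103818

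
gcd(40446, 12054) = 42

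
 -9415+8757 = -658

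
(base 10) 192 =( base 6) 520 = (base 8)300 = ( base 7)363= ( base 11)165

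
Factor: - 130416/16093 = -2^4*3^1*7^( -1 )*11^( - 1)*13^1 = -624/77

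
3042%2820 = 222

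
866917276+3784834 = 870702110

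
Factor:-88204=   -  2^2*22051^1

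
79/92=79/92 = 0.86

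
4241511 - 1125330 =3116181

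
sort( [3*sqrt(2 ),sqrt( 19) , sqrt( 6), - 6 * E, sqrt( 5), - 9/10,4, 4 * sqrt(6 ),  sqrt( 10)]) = [ - 6* E, - 9/10  ,  sqrt(5),sqrt(6)  ,  sqrt( 10 ), 4 , 3*sqrt (2), sqrt( 19 ), 4*sqrt( 6)]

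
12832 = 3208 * 4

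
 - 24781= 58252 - 83033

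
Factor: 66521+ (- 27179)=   2^1 * 3^1*79^1 * 83^1 = 39342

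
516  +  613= 1129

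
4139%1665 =809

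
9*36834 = 331506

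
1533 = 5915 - 4382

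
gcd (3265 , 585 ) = 5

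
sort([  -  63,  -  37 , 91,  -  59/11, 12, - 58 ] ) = [ - 63,  -  58,-37, - 59/11,12, 91 ]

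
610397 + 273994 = 884391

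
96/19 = 96/19 = 5.05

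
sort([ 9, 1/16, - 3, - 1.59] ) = [-3, - 1.59 , 1/16 , 9 ]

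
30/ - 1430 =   -  3/143 = - 0.02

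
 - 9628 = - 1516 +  - 8112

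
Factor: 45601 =31^1*1471^1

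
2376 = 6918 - 4542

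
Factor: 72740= 2^2 *5^1*3637^1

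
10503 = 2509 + 7994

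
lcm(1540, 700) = 7700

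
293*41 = 12013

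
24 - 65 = -41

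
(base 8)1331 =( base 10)729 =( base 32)mp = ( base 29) p4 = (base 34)LF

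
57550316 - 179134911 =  - 121584595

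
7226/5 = 1445 + 1/5 = 1445.20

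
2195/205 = 439/41 = 10.71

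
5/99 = 5/99 = 0.05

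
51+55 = 106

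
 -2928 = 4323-7251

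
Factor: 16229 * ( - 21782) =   -  353500078 = - 2^1  *10891^1*16229^1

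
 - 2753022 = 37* ( - 74406) 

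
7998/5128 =1 + 1435/2564 = 1.56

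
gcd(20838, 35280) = 6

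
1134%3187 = 1134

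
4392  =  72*61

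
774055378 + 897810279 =1671865657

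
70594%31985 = 6624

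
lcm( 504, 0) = 0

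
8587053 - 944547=7642506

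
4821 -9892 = -5071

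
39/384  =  13/128 = 0.10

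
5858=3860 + 1998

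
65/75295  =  13/15059 = 0.00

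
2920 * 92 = 268640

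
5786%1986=1814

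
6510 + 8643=15153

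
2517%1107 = 303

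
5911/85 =5911/85 = 69.54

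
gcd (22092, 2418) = 6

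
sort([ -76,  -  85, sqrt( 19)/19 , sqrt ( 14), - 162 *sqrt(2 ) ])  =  [ - 162*sqrt( 2 ),  -  85,  -  76,sqrt(19 )/19 , sqrt( 14 )]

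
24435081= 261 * 93621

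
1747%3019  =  1747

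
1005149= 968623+36526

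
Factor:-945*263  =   - 3^3 *5^1*7^1 * 263^1  =  - 248535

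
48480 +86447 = 134927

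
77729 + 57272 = 135001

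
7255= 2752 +4503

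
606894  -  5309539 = - 4702645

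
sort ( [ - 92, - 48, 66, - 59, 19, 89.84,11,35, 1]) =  [ - 92, - 59 , - 48, 1,11,19,  35,66,  89.84] 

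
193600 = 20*9680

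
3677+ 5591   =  9268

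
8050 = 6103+1947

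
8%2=0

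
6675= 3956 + 2719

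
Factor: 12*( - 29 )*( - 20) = 2^4 * 3^1*5^1 *29^1 = 6960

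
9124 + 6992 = 16116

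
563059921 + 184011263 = 747071184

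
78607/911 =86 + 261/911 = 86.29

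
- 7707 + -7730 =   -  15437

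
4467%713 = 189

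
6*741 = 4446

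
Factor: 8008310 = 2^1*5^1*19^1*113^1*373^1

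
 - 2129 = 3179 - 5308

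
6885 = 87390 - 80505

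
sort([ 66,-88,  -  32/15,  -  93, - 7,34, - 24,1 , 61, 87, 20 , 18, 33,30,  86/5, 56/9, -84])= [  -  93, - 88, - 84 , - 24,  -  7, - 32/15, 1, 56/9, 86/5, 18,20,30, 33, 34, 61, 66 , 87]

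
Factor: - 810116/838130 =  - 405058/419065= - 2^1*5^ ( - 1 )*83813^ (-1 )*202529^1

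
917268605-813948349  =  103320256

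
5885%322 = 89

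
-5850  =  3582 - 9432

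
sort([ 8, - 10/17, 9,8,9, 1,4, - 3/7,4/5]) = [ - 10/17, - 3/7, 4/5,1 , 4, 8,8 , 9,9 ]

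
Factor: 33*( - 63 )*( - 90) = 2^1*3^5 * 5^1*7^1*11^1 =187110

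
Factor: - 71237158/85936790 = -5^( - 1 )*43^( - 1)*331^1*107609^1*199853^(-1) = -  35618579/42968395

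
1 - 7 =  - 6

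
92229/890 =103 +559/890 = 103.63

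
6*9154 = 54924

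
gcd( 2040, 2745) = 15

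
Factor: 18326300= 2^2*5^2*183263^1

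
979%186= 49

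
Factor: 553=7^1*79^1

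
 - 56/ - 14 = 4 + 0/1 = 4.00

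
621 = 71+550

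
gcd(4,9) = 1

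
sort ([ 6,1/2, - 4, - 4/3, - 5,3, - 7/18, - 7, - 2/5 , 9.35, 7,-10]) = [ - 10, - 7,-5,-4,-4/3,-2/5, - 7/18,1/2,3,6, 7,9.35 ]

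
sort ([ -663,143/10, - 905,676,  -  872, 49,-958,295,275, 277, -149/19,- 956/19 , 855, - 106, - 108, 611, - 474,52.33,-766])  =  [-958, - 905, - 872, - 766, - 663, - 474, - 108,  -  106,-956/19, - 149/19,143/10, 49,52.33,275, 277, 295, 611,676,855] 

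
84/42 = 2 = 2.00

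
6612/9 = 2204/3 = 734.67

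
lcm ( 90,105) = 630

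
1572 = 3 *524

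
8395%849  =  754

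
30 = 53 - 23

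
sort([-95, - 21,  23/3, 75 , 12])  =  [  -  95, - 21, 23/3, 12,75]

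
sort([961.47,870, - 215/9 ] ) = [ - 215/9,870,961.47 ] 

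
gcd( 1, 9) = 1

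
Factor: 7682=2^1*23^1*167^1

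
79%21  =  16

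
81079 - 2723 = 78356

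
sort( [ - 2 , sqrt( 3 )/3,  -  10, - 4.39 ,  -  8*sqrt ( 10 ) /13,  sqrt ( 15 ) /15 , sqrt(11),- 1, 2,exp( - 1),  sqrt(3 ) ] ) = [-10, - 4.39, - 2, - 8*sqrt( 10)/13, - 1,sqrt ( 15) /15 , exp( - 1),  sqrt( 3)/3,sqrt(3),2,sqrt ( 11)]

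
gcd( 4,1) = 1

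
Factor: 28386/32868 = 19/22 = 2^( - 1) * 11^( - 1)*19^1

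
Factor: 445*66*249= 2^1*3^2 * 5^1*11^1 * 83^1*89^1= 7313130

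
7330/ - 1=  - 7330 + 0/1 = - 7330.00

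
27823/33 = 843  +  4/33=843.12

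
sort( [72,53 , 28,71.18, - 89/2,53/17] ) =[ - 89/2 , 53/17,28, 53, 71.18 , 72 ] 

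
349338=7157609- 6808271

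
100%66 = 34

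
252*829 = 208908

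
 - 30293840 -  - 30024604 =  -269236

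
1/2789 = 1/2789  =  0.00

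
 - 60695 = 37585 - 98280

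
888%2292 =888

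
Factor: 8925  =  3^1*5^2*7^1*17^1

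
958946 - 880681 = 78265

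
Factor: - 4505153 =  - 17^1*43^1*6163^1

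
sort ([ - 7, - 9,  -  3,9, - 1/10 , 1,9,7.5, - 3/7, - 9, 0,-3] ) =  [ - 9, - 9,  -  7, - 3, - 3,-3/7,  -  1/10, 0,1,7.5,9,9 ] 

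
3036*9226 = 28010136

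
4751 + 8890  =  13641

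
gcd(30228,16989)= 3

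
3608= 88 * 41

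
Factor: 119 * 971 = 7^1 * 17^1 * 971^1 = 115549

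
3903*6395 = 24959685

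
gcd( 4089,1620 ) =3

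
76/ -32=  - 3 + 5/8=- 2.38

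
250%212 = 38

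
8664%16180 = 8664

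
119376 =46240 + 73136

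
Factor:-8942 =-2^1*17^1*263^1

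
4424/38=2212/19 = 116.42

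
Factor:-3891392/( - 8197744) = 243212/512359 = 2^2*41^1 * 83^( - 1 )*1483^1 *6173^(  -  1)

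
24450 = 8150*3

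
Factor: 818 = 2^1*409^1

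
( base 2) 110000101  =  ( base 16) 185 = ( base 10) 389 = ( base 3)112102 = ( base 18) 13b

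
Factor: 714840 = 2^3 * 3^1*5^1*7^1*23^1*37^1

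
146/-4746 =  - 73/2373=   - 0.03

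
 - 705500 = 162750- 868250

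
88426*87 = 7693062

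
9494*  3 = 28482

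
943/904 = 1 + 39/904  =  1.04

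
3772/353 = 3772/353 = 10.69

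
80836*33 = 2667588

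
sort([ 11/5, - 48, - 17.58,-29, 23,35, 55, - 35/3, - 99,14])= [  -  99 , - 48, - 29, - 17.58 , - 35/3, 11/5, 14, 23, 35, 55] 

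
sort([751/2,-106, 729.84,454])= [ - 106, 751/2,454,  729.84]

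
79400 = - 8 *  ( -9925) 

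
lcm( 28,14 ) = 28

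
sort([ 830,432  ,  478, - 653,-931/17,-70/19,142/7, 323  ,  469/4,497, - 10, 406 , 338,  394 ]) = [ - 653, - 931/17, - 10,- 70/19, 142/7, 469/4,  323, 338,394,  406 , 432,478,497, 830 ]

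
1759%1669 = 90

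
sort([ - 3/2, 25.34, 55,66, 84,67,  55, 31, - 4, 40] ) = [ - 4,-3/2,25.34, 31, 40 , 55, 55, 66, 67, 84]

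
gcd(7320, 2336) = 8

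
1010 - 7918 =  - 6908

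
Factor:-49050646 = -2^1*24525323^1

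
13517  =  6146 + 7371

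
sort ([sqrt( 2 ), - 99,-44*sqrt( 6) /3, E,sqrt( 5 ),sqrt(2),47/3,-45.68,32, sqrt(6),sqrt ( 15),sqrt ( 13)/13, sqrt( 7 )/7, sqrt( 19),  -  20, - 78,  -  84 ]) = [ - 99, - 84, - 78,- 45.68,-44*sqrt (6 )/3,-20, sqrt( 13 ) /13 , sqrt (7)/7, sqrt ( 2),sqrt( 2),sqrt( 5 ),sqrt( 6) , E,sqrt( 15), sqrt( 19),47/3,32 ]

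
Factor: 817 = 19^1*43^1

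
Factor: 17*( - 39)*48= - 2^4*3^2*13^1*17^1=-31824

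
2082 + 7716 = 9798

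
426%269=157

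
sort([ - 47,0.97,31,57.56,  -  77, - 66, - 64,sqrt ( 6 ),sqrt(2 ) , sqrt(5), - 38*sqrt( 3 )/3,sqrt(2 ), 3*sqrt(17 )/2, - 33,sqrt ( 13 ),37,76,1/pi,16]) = [-77 ,-66, - 64, - 47, - 33,  -  38*sqrt(3) /3, 1/pi,0.97, sqrt( 2 ), sqrt( 2),sqrt(5),sqrt( 6),sqrt( 13 ),3*sqrt ( 17)/2,16,31,37,57.56,76]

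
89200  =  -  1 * (  -  89200 )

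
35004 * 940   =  32903760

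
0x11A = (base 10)282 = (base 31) 93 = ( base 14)162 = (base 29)9l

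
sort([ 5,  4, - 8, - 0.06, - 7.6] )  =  [ - 8, - 7.6, - 0.06,  4, 5]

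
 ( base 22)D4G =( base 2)1100011111100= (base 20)fjg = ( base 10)6396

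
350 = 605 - 255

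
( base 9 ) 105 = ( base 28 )32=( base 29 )2s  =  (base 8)126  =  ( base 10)86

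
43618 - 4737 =38881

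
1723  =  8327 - 6604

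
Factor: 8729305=5^1*13^1 *23^1*5839^1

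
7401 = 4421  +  2980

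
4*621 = 2484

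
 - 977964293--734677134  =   - 243287159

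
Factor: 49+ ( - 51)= - 2 = - 2^1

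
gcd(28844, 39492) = 4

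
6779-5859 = 920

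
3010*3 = 9030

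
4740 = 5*948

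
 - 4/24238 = - 1 + 12117/12119 = -0.00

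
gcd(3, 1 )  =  1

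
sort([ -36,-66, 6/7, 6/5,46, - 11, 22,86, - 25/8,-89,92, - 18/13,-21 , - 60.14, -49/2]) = [ - 89 , - 66, -60.14, - 36, - 49/2 , - 21,-11 , - 25/8, - 18/13, 6/7,6/5,22, 46,  86, 92 ]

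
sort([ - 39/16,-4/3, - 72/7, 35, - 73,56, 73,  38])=[  -  73 , - 72/7 , - 39/16, - 4/3, 35, 38, 56,73 ] 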